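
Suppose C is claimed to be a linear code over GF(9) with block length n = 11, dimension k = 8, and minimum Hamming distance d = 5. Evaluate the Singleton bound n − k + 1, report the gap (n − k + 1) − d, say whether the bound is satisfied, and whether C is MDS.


Singleton RHS = n − k + 1 = 4, slack = -1, bound violated (no such code; not MDS).

Singleton bound: d ≤ n − k + 1.
Here n = 11, k = 8, so n − k + 1 = 4.
Given d = 5, check d ≤ 4: NO.
Slack = (n − k + 1) − d = -1.
The slack is negative: d = 5 exceeds n − k + 1 = 4 by 1, so the Singleton bound is violated and no linear [11, 8, 5]_9 code can exist. In particular it is not MDS (MDS requires d = n − k + 1 exactly).
Description: the claimed parameters are [11, 8, 5]_9; such a code would be impossible (violates the Singleton bound).


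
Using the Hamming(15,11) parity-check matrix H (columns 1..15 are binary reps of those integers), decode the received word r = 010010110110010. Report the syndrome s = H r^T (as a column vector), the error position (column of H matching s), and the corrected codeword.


s = (0, 1, 1, 1)^T, error position = 7, corrected codeword c = 010010010110010

Compute s = H r^T mod 2 one row at a time:
  s_1 = 1 + 0 + 1 + 1 + 0 + 0 + 1 + 0 = 4 ≡ 0 (mod 2).
  s_2 = 0 + 1 + 0 + 1 + 0 + 0 + 1 + 0 = 3 ≡ 1 (mod 2).
  s_3 = 1 + 0 + 0 + 1 + 1 + 1 + 1 + 0 = 5 ≡ 1 (mod 2).
  s_4 = 0 + 0 + 1 + 1 + 0 + 1 + 0 + 0 = 3 ≡ 1 (mod 2).
s = (0, 1, 1, 1)^T — this equals column 7 of H (binary 0111), so error is at position 7.
Correct: flip bit 7 of r = 010010110110010 to get c = 010010010110010.


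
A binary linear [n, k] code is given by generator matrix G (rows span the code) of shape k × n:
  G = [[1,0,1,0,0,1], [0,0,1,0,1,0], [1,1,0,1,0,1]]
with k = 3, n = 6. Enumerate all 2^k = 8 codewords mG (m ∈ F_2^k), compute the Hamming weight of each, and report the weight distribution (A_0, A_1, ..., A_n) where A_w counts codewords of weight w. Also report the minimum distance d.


Weight distribution: A_0 = 1, A_2 = 1, A_3 = 4, A_4 = 1, A_6 = 1. Minimum distance d = 2.

Enumerate all 2^3 = 8 messages m ∈ F_2^3.
For each, compute codeword c = mG in F_2^6, then tally its weight.
  m = 000 → c = 000000, weight = 0.
  m = 100 → c = 101001, weight = 3.
  m = 010 → c = 001010, weight = 2.
  m = 110 → c = 100011, weight = 3.
  m = 001 → c = 110101, weight = 4.
  m = 101 → c = 011100, weight = 3.
  m = 011 → c = 111111, weight = 6.
  m = 111 → c = 010110, weight = 3.
Tally weights:
  weight 0: 1 codewords.
  weight 2: 1 codewords.
  weight 3: 4 codewords.
  weight 4: 1 codewords.
  weight 6: 1 codewords.
Minimum distance d = smallest w > 0 with A_w > 0 = 2.
Sanity: Σ A_w = 8 = 2^3 = 8 ✓.


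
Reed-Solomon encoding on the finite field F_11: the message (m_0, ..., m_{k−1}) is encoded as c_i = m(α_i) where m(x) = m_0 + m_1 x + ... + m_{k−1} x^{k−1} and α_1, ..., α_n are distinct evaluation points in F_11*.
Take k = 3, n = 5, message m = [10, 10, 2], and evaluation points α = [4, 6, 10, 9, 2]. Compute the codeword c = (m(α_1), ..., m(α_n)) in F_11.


c = [5, 10, 2, 9, 5]

Message polynomial: m(x) = 10 + 10·x + 2·x^2 (mod 11).
For each evaluation point α_i, compute m(α_i) mod 11:
  α_1 = 4: Horner steps 2 → 7 → 5, so m(4) = 5.
  α_2 = 6: Horner steps 2 → 0 → 10, so m(6) = 10.
  α_3 = 10: Horner steps 2 → 8 → 2, so m(10) = 2.
  α_4 = 9: Horner steps 2 → 6 → 9, so m(9) = 9.
  α_5 = 2: Horner steps 2 → 3 → 5, so m(2) = 5.
Codeword c = [5, 10, 2, 9, 5] ∈ F_11^5.


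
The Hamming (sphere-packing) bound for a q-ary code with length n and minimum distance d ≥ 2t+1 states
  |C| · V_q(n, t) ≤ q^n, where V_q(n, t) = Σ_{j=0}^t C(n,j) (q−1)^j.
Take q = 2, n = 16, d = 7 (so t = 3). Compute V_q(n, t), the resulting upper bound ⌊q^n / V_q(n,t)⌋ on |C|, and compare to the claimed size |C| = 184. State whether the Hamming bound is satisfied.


V_q(n, t) = 697, q^n = 65536, Hamming bound = 94, |C| = 184 > bound (violated).

Step 1: Compute V_q(n, t) = Σ_{j=0}^3 C(n, j) (q−1)^j.
  j = 0: C(16,0)·(1)^0 = 1·1 = 1.
  j = 1: C(16,1)·(1)^1 = 16·1 = 16.
  j = 2: C(16,2)·(1)^2 = 120·1 = 120.
  j = 3: C(16,3)·(1)^3 = 560·1 = 560.
  V_q(n, t) = 1 + 16 + 120 + 560 = 697.
Step 2: q^n = 2^16 = 65536.
Step 3: Hamming bound ⌊q^n / V_q(n,t)⌋ = ⌊65536/697⌋ = 94.
Step 4: Compare |C| = 184 to 94: violated.
The claimed |C| lies above the Hamming bound, so no 2-ary code of length 16 with d ≥ 7 can have 184 codewords.


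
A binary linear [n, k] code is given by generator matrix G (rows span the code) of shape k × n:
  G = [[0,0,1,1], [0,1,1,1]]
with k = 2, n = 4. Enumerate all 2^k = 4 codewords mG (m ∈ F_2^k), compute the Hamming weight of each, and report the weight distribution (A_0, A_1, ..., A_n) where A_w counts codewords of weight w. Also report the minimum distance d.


Weight distribution: A_0 = 1, A_1 = 1, A_2 = 1, A_3 = 1. Minimum distance d = 1.

Enumerate all 2^2 = 4 messages m ∈ F_2^2.
For each, compute codeword c = mG in F_2^4, then tally its weight.
  m = 00 → c = 0000, weight = 0.
  m = 10 → c = 0011, weight = 2.
  m = 01 → c = 0111, weight = 3.
  m = 11 → c = 0100, weight = 1.
Tally weights:
  weight 0: 1 codewords.
  weight 1: 1 codewords.
  weight 2: 1 codewords.
  weight 3: 1 codewords.
Minimum distance d = smallest w > 0 with A_w > 0 = 1.
Sanity: Σ A_w = 4 = 2^2 = 4 ✓.


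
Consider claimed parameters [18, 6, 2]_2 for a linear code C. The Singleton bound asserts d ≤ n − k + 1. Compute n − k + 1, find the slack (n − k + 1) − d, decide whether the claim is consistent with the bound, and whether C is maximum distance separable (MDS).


Singleton RHS = n − k + 1 = 13, slack = 11, bound satisfied, not MDS.

Singleton bound: d ≤ n − k + 1.
Here n = 18, k = 6, so n − k + 1 = 13.
Given d = 2, check d ≤ 13: YES.
Slack = (n − k + 1) − d = 11.
The code is NOT MDS (slack = 11 > 0).
Description: the claimed parameters are [18, 6, 2]_2; such a code would be non-MDS.


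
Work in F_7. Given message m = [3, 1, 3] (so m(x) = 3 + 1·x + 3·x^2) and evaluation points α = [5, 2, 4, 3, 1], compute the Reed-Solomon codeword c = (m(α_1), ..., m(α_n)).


c = [6, 3, 6, 5, 0]

Message polynomial: m(x) = 3 + 1·x + 3·x^2 (mod 7).
For each evaluation point α_i, compute m(α_i) mod 7:
  α_1 = 5: Horner steps 3 → 2 → 6, so m(5) = 6.
  α_2 = 2: Horner steps 3 → 0 → 3, so m(2) = 3.
  α_3 = 4: Horner steps 3 → 6 → 6, so m(4) = 6.
  α_4 = 3: Horner steps 3 → 3 → 5, so m(3) = 5.
  α_5 = 1: Horner steps 3 → 4 → 0, so m(1) = 0.
Codeword c = [6, 3, 6, 5, 0] ∈ F_7^5.


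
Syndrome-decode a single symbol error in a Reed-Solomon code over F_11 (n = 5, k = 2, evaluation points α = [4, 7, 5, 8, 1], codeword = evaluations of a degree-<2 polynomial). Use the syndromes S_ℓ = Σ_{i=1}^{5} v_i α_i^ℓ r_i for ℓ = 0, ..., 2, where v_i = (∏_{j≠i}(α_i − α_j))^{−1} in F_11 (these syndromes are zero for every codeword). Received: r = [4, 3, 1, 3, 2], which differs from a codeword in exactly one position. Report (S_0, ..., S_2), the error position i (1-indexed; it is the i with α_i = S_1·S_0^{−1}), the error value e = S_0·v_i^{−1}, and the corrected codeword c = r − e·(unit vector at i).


S = (1, 7, 5), error at position 2, error magnitude e = 8, c = [4, 6, 1, 3, 2].

Step 1: column multipliers v_i = (∏_{j≠i}(α_i − α_j))^{−1} mod 11.
  i = 1 (α = 4): (4−7)(4−5)(4−8)(4−1) = (−3)·(−1)·(−4)·3 = −36 ≡ 8, so v_1 = 8^{−1} = 7 (mod 11).
  i = 2 (α = 7): (7−4)(7−5)(7−8)(7−1) = 3·2·(−1)·6 = −36 ≡ 8, so v_2 = 8^{−1} = 7 (mod 11).
  i = 3 (α = 5): (5−4)(5−7)(5−8)(5−1) = 1·(−2)·(−3)·4 = 24 ≡ 2, so v_3 = 2^{−1} = 6 (mod 11).
  i = 4 (α = 8): (8−4)(8−7)(8−5)(8−1) = 4·1·3·7 = 84 ≡ 7, so v_4 = 7^{−1} = 8 (mod 11).
  i = 5 (α = 1): (1−4)(1−7)(1−5)(1−8) = (−3)·(−6)·(−4)·(−7) = 504 ≡ 9, so v_5 = 9^{−1} = 5 (mod 11).
  v = [7, 7, 6, 8, 5].
Step 2: syndromes of r = [4, 3, 1, 3, 2] (all sums mod 11).
  S_0 = Σ v_i r_i = 7·4 + 7·3 + 6·1 + 8·3 + 5·2 = 89 ≡ 1.
  S_1 = Σ v_i α_i r_i = 7·4·4 + 7·7·3 + 6·5·1 + 8·8·3 + 5·1·2 = 491 ≡ 7.
  α_i^2 mod 11 = [5, 5, 3, 9, 1].
  S_2 = Σ v_i α_i^2 r_i = 7·5·4 + 7·5·3 + 6·3·1 + 8·9·3 + 5·1·2 = 489 ≡ 5.
  S = (1, 7, 5) ≠ 0, so r is not a codeword (an error is present).
Step 3: locate the error. For a single error e at position i, S_ℓ = v_i·e·α_i^ℓ, so α_err = S_1/S_0.
  S_0^{−1} = 1^{−1} = 1 (mod 11), so α_err = 7·1 = 7 ≡ 7 = α_2. Error position i = 2.
  Consistency check: S_2/S_1 = 5·8 = 40 ≡ 7 = α_err ✓ (single-error assumption holds).
Step 4: error magnitude e = S_0/v_2 = S_0·∏_{j≠2}(α_2 − α_j) = 1·8 = 8 ≡ 8 (mod 11).
Step 5: correct position 2: c_2 = r_2 − e = 3 − 8 ≡ 6 (mod 11). Hence c = [4, 6, 1, 3, 2].
  Check: interpolating c through the α_i gives m(x) = 5 + 8·x (degree < 2) with m(α_i) = c_i for every i, so c is indeed a codeword.


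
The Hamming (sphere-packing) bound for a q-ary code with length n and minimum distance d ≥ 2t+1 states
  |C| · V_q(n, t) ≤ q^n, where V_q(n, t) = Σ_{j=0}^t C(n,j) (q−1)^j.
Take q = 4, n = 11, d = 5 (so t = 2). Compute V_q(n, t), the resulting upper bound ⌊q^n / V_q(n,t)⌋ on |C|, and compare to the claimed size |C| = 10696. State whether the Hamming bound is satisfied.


V_q(n, t) = 529, q^n = 4194304, Hamming bound = 7928, |C| = 10696 > bound (violated).

Step 1: Compute V_q(n, t) = Σ_{j=0}^2 C(n, j) (q−1)^j.
  j = 0: C(11,0)·(3)^0 = 1·1 = 1.
  j = 1: C(11,1)·(3)^1 = 11·3 = 33.
  j = 2: C(11,2)·(3)^2 = 55·9 = 495.
  V_q(n, t) = 1 + 33 + 495 = 529.
Step 2: q^n = 4^11 = 4194304.
Step 3: Hamming bound ⌊q^n / V_q(n,t)⌋ = ⌊4194304/529⌋ = 7928.
Step 4: Compare |C| = 10696 to 7928: violated.
The claimed |C| lies above the Hamming bound, so no 4-ary code of length 11 with d ≥ 5 can have 10696 codewords.


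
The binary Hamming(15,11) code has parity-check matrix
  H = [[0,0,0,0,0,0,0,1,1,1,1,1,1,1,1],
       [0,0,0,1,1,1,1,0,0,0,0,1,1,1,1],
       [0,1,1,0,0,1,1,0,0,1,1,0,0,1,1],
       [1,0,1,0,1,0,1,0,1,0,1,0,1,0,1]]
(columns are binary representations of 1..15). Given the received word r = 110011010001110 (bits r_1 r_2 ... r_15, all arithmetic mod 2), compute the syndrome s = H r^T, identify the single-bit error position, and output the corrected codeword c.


s = (0, 1, 1, 1)^T, error position = 7, corrected codeword c = 110011110001110

Compute s = H r^T mod 2 one row at a time:
  s_1 = 1 + 0 + 0 + 0 + 1 + 1 + 1 + 0 = 4 ≡ 0 (mod 2).
  s_2 = 0 + 1 + 1 + 0 + 1 + 1 + 1 + 0 = 5 ≡ 1 (mod 2).
  s_3 = 1 + 0 + 1 + 0 + 0 + 0 + 1 + 0 = 3 ≡ 1 (mod 2).
  s_4 = 1 + 0 + 1 + 0 + 0 + 0 + 1 + 0 = 3 ≡ 1 (mod 2).
s = (0, 1, 1, 1)^T — this equals column 7 of H (binary 0111), so error is at position 7.
Correct: flip bit 7 of r = 110011010001110 to get c = 110011110001110.


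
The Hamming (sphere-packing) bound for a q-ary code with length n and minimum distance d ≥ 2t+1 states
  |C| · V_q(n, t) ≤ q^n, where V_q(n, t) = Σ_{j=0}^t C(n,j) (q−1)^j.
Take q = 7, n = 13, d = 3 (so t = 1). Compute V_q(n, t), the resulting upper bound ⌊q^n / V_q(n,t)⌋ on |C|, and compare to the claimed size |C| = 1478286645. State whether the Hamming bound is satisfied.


V_q(n, t) = 79, q^n = 96889010407, Hamming bound = 1226443169, |C| = 1478286645 > bound (violated).

Step 1: Compute V_q(n, t) = Σ_{j=0}^1 C(n, j) (q−1)^j.
  j = 0: C(13,0)·(6)^0 = 1·1 = 1.
  j = 1: C(13,1)·(6)^1 = 13·6 = 78.
  V_q(n, t) = 1 + 78 = 79.
Step 2: q^n = 7^13 = 96889010407.
Step 3: Hamming bound ⌊q^n / V_q(n,t)⌋ = ⌊96889010407/79⌋ = 1226443169.
Step 4: Compare |C| = 1478286645 to 1226443169: violated.
The claimed |C| lies above the Hamming bound, so no 7-ary code of length 13 with d ≥ 3 can have 1478286645 codewords.


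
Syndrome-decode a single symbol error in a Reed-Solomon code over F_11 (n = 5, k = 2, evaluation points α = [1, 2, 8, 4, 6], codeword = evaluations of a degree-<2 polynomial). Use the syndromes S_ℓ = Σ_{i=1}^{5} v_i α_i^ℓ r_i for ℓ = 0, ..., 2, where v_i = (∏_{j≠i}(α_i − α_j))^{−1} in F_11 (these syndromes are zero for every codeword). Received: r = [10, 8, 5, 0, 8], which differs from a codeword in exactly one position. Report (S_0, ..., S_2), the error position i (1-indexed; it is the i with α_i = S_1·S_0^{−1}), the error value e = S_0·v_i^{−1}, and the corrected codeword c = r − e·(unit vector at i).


S = (7, 3, 6), error at position 2, error magnitude e = 5, c = [10, 3, 5, 0, 8].

Step 1: column multipliers v_i = (∏_{j≠i}(α_i − α_j))^{−1} mod 11.
  i = 1 (α = 1): (1−2)(1−8)(1−4)(1−6) = (−1)·(−7)·(−3)·(−5) = 105 ≡ 6, so v_1 = 6^{−1} = 2 (mod 11).
  i = 2 (α = 2): (2−1)(2−8)(2−4)(2−6) = 1·(−6)·(−2)·(−4) = −48 ≡ 7, so v_2 = 7^{−1} = 8 (mod 11).
  i = 3 (α = 8): (8−1)(8−2)(8−4)(8−6) = 7·6·4·2 = 336 ≡ 6, so v_3 = 6^{−1} = 2 (mod 11).
  i = 4 (α = 4): (4−1)(4−2)(4−8)(4−6) = 3·2·(−4)·(−2) = 48 ≡ 4, so v_4 = 4^{−1} = 3 (mod 11).
  i = 5 (α = 6): (6−1)(6−2)(6−8)(6−4) = 5·4·(−2)·2 = −80 ≡ 8, so v_5 = 8^{−1} = 7 (mod 11).
  v = [2, 8, 2, 3, 7].
Step 2: syndromes of r = [10, 8, 5, 0, 8] (all sums mod 11).
  S_0 = Σ v_i r_i = 2·10 + 8·8 + 2·5 + 3·0 + 7·8 = 150 ≡ 7.
  S_1 = Σ v_i α_i r_i = 2·1·10 + 8·2·8 + 2·8·5 + 3·4·0 + 7·6·8 = 564 ≡ 3.
  α_i^2 mod 11 = [1, 4, 9, 5, 3].
  S_2 = Σ v_i α_i^2 r_i = 2·1·10 + 8·4·8 + 2·9·5 + 3·5·0 + 7·3·8 = 534 ≡ 6.
  S = (7, 3, 6) ≠ 0, so r is not a codeword (an error is present).
Step 3: locate the error. For a single error e at position i, S_ℓ = v_i·e·α_i^ℓ, so α_err = S_1/S_0.
  S_0^{−1} = 7^{−1} = 8 (mod 11), so α_err = 3·8 = 24 ≡ 2 = α_2. Error position i = 2.
  Consistency check: S_2/S_1 = 6·4 = 24 ≡ 2 = α_err ✓ (single-error assumption holds).
Step 4: error magnitude e = S_0/v_2 = S_0·∏_{j≠2}(α_2 − α_j) = 7·7 = 49 ≡ 5 (mod 11).
Step 5: correct position 2: c_2 = r_2 − e = 8 − 5 ≡ 3 (mod 11). Hence c = [10, 3, 5, 0, 8].
  Check: interpolating c through the α_i gives m(x) = 6 + 4·x (degree < 2) with m(α_i) = c_i for every i, so c is indeed a codeword.


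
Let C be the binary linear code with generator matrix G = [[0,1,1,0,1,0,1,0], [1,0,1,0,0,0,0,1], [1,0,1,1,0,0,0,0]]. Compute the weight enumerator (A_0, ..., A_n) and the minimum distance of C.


Weight distribution: A_0 = 1, A_2 = 1, A_3 = 2, A_4 = 1, A_5 = 2, A_6 = 1. Minimum distance d = 2.

Enumerate all 2^3 = 8 messages m ∈ F_2^3.
For each, compute codeword c = mG in F_2^8, then tally its weight.
  m = 000 → c = 00000000, weight = 0.
  m = 100 → c = 01101010, weight = 4.
  m = 010 → c = 10100001, weight = 3.
  m = 110 → c = 11001011, weight = 5.
  m = 001 → c = 10110000, weight = 3.
  m = 101 → c = 11011010, weight = 5.
  m = 011 → c = 00010001, weight = 2.
  m = 111 → c = 01111011, weight = 6.
Tally weights:
  weight 0: 1 codewords.
  weight 2: 1 codewords.
  weight 3: 2 codewords.
  weight 4: 1 codewords.
  weight 5: 2 codewords.
  weight 6: 1 codewords.
Minimum distance d = smallest w > 0 with A_w > 0 = 2.
Sanity: Σ A_w = 8 = 2^3 = 8 ✓.


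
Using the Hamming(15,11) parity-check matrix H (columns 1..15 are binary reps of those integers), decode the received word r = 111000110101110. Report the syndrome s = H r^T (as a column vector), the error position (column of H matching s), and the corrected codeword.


s = (1, 0, 1, 0)^T, error position = 10, corrected codeword c = 111000110001110

Compute s = H r^T mod 2 one row at a time:
  s_1 = 1 + 0 + 1 + 0 + 1 + 1 + 1 + 0 = 5 ≡ 1 (mod 2).
  s_2 = 0 + 0 + 0 + 1 + 1 + 1 + 1 + 0 = 4 ≡ 0 (mod 2).
  s_3 = 1 + 1 + 0 + 1 + 1 + 0 + 1 + 0 = 5 ≡ 1 (mod 2).
  s_4 = 1 + 1 + 0 + 1 + 0 + 0 + 1 + 0 = 4 ≡ 0 (mod 2).
s = (1, 0, 1, 0)^T — this equals column 10 of H (binary 1010), so error is at position 10.
Correct: flip bit 10 of r = 111000110101110 to get c = 111000110001110.


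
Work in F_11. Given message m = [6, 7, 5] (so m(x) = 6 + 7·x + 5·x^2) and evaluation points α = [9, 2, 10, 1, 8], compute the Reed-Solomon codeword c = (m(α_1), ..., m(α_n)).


c = [1, 7, 4, 7, 8]

Message polynomial: m(x) = 6 + 7·x + 5·x^2 (mod 11).
For each evaluation point α_i, compute m(α_i) mod 11:
  α_1 = 9: Horner steps 5 → 8 → 1, so m(9) = 1.
  α_2 = 2: Horner steps 5 → 6 → 7, so m(2) = 7.
  α_3 = 10: Horner steps 5 → 2 → 4, so m(10) = 4.
  α_4 = 1: Horner steps 5 → 1 → 7, so m(1) = 7.
  α_5 = 8: Horner steps 5 → 3 → 8, so m(8) = 8.
Codeword c = [1, 7, 4, 7, 8] ∈ F_11^5.


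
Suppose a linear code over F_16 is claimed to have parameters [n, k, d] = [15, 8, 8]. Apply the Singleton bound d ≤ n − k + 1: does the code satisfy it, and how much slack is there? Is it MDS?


Singleton RHS = n − k + 1 = 8, slack = 0, bound satisfied, MDS.

Singleton bound: d ≤ n − k + 1.
Here n = 15, k = 8, so n − k + 1 = 8.
Given d = 8, check d ≤ 8: YES.
Slack = (n − k + 1) − d = 0.
The code is MDS (slack = 0).
Description: the claimed parameters are [15, 8, 8]_16; such a code would be MDS (meets Singleton bound).


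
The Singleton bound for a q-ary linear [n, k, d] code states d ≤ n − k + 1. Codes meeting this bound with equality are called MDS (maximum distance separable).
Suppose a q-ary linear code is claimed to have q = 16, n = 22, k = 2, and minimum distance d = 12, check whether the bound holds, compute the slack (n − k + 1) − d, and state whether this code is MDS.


Singleton RHS = n − k + 1 = 21, slack = 9, bound satisfied, not MDS.

Singleton bound: d ≤ n − k + 1.
Here n = 22, k = 2, so n − k + 1 = 21.
Given d = 12, check d ≤ 21: YES.
Slack = (n − k + 1) − d = 9.
The code is NOT MDS (slack = 9 > 0).
Description: the claimed parameters are [22, 2, 12]_16; such a code would be non-MDS.


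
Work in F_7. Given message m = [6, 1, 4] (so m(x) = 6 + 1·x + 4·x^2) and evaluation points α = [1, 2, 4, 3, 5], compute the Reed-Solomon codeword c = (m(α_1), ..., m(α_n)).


c = [4, 3, 4, 3, 6]

Message polynomial: m(x) = 6 + 1·x + 4·x^2 (mod 7).
For each evaluation point α_i, compute m(α_i) mod 7:
  α_1 = 1: Horner steps 4 → 5 → 4, so m(1) = 4.
  α_2 = 2: Horner steps 4 → 2 → 3, so m(2) = 3.
  α_3 = 4: Horner steps 4 → 3 → 4, so m(4) = 4.
  α_4 = 3: Horner steps 4 → 6 → 3, so m(3) = 3.
  α_5 = 5: Horner steps 4 → 0 → 6, so m(5) = 6.
Codeword c = [4, 3, 4, 3, 6] ∈ F_7^5.


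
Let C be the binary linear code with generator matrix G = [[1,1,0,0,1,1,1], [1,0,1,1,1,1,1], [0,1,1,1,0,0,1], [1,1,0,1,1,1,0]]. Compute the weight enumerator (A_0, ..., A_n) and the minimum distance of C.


Weight distribution: A_0 = 1, A_1 = 2, A_2 = 2, A_3 = 2, A_4 = 3, A_5 = 4, A_6 = 2. Minimum distance d = 1.

Enumerate all 2^4 = 16 messages m ∈ F_2^4.
For each, compute codeword c = mG in F_2^7, then tally its weight.
  m = 0000 → c = 0000000, weight = 0.
  m = 1000 → c = 1100111, weight = 5.
  m = 0100 → c = 1011111, weight = 6.
  m = 1100 → c = 0111000, weight = 3.
  m = 0010 → c = 0111001, weight = 4.
  m = 1010 → c = 1011110, weight = 5.
  m = 0110 → c = 1100110, weight = 4.
  m = 1110 → c = 0000001, weight = 1.
  m = 0001 → c = 1101110, weight = 5.
  m = 1001 → c = 0001001, weight = 2.
  m = 0101 → c = 0110001, weight = 3.
  m = 1101 → c = 1010110, weight = 4.
  m = 0011 → c = 1010111, weight = 5.
  m = 1011 → c = 0110000, weight = 2.
  m = 0111 → c = 0001000, weight = 1.
  m = 1111 → c = 1101111, weight = 6.
Tally weights:
  weight 0: 1 codewords.
  weight 1: 2 codewords.
  weight 2: 2 codewords.
  weight 3: 2 codewords.
  weight 4: 3 codewords.
  weight 5: 4 codewords.
  weight 6: 2 codewords.
Minimum distance d = smallest w > 0 with A_w > 0 = 1.
Sanity: Σ A_w = 16 = 2^4 = 16 ✓.


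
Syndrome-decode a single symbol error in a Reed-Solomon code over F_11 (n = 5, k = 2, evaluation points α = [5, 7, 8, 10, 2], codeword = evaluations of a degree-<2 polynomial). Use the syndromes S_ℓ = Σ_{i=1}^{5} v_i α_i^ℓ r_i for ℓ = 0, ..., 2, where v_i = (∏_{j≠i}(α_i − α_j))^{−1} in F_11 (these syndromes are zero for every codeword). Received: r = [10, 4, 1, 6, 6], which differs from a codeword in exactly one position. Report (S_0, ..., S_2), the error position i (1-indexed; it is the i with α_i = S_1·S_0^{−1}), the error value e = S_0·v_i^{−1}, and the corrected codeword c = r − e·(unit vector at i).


S = (4, 8, 5), error at position 5, error magnitude e = 9, c = [10, 4, 1, 6, 8].

Step 1: column multipliers v_i = (∏_{j≠i}(α_i − α_j))^{−1} mod 11.
  i = 1 (α = 5): (5−7)(5−8)(5−10)(5−2) = (−2)·(−3)·(−5)·3 = −90 ≡ 9, so v_1 = 9^{−1} = 5 (mod 11).
  i = 2 (α = 7): (7−5)(7−8)(7−10)(7−2) = 2·(−1)·(−3)·5 = 30 ≡ 8, so v_2 = 8^{−1} = 7 (mod 11).
  i = 3 (α = 8): (8−5)(8−7)(8−10)(8−2) = 3·1·(−2)·6 = −36 ≡ 8, so v_3 = 8^{−1} = 7 (mod 11).
  i = 4 (α = 10): (10−5)(10−7)(10−8)(10−2) = 5·3·2·8 = 240 ≡ 9, so v_4 = 9^{−1} = 5 (mod 11).
  i = 5 (α = 2): (2−5)(2−7)(2−8)(2−10) = (−3)·(−5)·(−6)·(−8) = 720 ≡ 5, so v_5 = 5^{−1} = 9 (mod 11).
  v = [5, 7, 7, 5, 9].
Step 2: syndromes of r = [10, 4, 1, 6, 6] (all sums mod 11).
  S_0 = Σ v_i r_i = 5·10 + 7·4 + 7·1 + 5·6 + 9·6 = 169 ≡ 4.
  S_1 = Σ v_i α_i r_i = 5·5·10 + 7·7·4 + 7·8·1 + 5·10·6 + 9·2·6 = 910 ≡ 8.
  α_i^2 mod 11 = [3, 5, 9, 1, 4].
  S_2 = Σ v_i α_i^2 r_i = 5·3·10 + 7·5·4 + 7·9·1 + 5·1·6 + 9·4·6 = 599 ≡ 5.
  S = (4, 8, 5) ≠ 0, so r is not a codeword (an error is present).
Step 3: locate the error. For a single error e at position i, S_ℓ = v_i·e·α_i^ℓ, so α_err = S_1/S_0.
  S_0^{−1} = 4^{−1} = 3 (mod 11), so α_err = 8·3 = 24 ≡ 2 = α_5. Error position i = 5.
  Consistency check: S_2/S_1 = 5·7 = 35 ≡ 2 = α_err ✓ (single-error assumption holds).
Step 4: error magnitude e = S_0/v_5 = S_0·∏_{j≠5}(α_5 − α_j) = 4·5 = 20 ≡ 9 (mod 11).
Step 5: correct position 5: c_5 = r_5 − e = 6 − 9 ≡ 8 (mod 11). Hence c = [10, 4, 1, 6, 8].
  Check: interpolating c through the α_i gives m(x) = 3 + 8·x (degree < 2) with m(α_i) = c_i for every i, so c is indeed a codeword.


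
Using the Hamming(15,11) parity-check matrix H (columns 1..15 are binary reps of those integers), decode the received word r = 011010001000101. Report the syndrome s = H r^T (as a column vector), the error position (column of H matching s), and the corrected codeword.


s = (1, 1, 1, 1)^T, error position = 15, corrected codeword c = 011010001000100

Compute s = H r^T mod 2 one row at a time:
  s_1 = 0 + 1 + 0 + 0 + 0 + 1 + 0 + 1 = 3 ≡ 1 (mod 2).
  s_2 = 0 + 1 + 0 + 0 + 0 + 1 + 0 + 1 = 3 ≡ 1 (mod 2).
  s_3 = 1 + 1 + 0 + 0 + 0 + 0 + 0 + 1 = 3 ≡ 1 (mod 2).
  s_4 = 0 + 1 + 1 + 0 + 1 + 0 + 1 + 1 = 5 ≡ 1 (mod 2).
s = (1, 1, 1, 1)^T — this equals column 15 of H (binary 1111), so error is at position 15.
Correct: flip bit 15 of r = 011010001000101 to get c = 011010001000100.


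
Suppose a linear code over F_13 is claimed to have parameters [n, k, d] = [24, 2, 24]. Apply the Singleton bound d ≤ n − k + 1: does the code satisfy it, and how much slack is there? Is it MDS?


Singleton RHS = n − k + 1 = 23, slack = -1, bound violated (no such code; not MDS).

Singleton bound: d ≤ n − k + 1.
Here n = 24, k = 2, so n − k + 1 = 23.
Given d = 24, check d ≤ 23: NO.
Slack = (n − k + 1) − d = -1.
The slack is negative: d = 24 exceeds n − k + 1 = 23 by 1, so the Singleton bound is violated and no linear [24, 2, 24]_13 code can exist. In particular it is not MDS (MDS requires d = n − k + 1 exactly).
Description: the claimed parameters are [24, 2, 24]_13; such a code would be impossible (violates the Singleton bound).


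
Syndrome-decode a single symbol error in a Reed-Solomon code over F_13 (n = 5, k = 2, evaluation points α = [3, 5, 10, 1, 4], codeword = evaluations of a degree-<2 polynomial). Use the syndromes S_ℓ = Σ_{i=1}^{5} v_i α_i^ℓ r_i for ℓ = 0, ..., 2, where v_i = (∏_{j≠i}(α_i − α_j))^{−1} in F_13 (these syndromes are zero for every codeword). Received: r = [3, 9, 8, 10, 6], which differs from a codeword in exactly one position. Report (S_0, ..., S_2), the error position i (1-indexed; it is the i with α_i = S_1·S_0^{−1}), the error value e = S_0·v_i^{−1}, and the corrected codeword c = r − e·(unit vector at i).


S = (2, 7, 5), error at position 3, error magnitude e = 10, c = [3, 9, 11, 10, 6].

Step 1: column multipliers v_i = (∏_{j≠i}(α_i − α_j))^{−1} mod 13.
  i = 1 (α = 3): (3−5)(3−10)(3−1)(3−4) = (−2)·(−7)·2·(−1) = −28 ≡ 11, so v_1 = 11^{−1} = 6 (mod 13).
  i = 2 (α = 5): (5−3)(5−10)(5−1)(5−4) = 2·(−5)·4·1 = −40 ≡ 12, so v_2 = 12^{−1} = 12 (mod 13).
  i = 3 (α = 10): (10−3)(10−5)(10−1)(10−4) = 7·5·9·6 = 1890 ≡ 5, so v_3 = 5^{−1} = 8 (mod 13).
  i = 4 (α = 1): (1−3)(1−5)(1−10)(1−4) = (−2)·(−4)·(−9)·(−3) = 216 ≡ 8, so v_4 = 8^{−1} = 5 (mod 13).
  i = 5 (α = 4): (4−3)(4−5)(4−10)(4−1) = 1·(−1)·(−6)·3 = 18 ≡ 5, so v_5 = 5^{−1} = 8 (mod 13).
  v = [6, 12, 8, 5, 8].
Step 2: syndromes of r = [3, 9, 8, 10, 6] (all sums mod 13).
  S_0 = Σ v_i r_i = 6·3 + 12·9 + 8·8 + 5·10 + 8·6 = 288 ≡ 2.
  S_1 = Σ v_i α_i r_i = 6·3·3 + 12·5·9 + 8·10·8 + 5·1·10 + 8·4·6 = 1476 ≡ 7.
  α_i^2 mod 13 = [9, 12, 9, 1, 3].
  S_2 = Σ v_i α_i^2 r_i = 6·9·3 + 12·12·9 + 8·9·8 + 5·1·10 + 8·3·6 = 2228 ≡ 5.
  S = (2, 7, 5) ≠ 0, so r is not a codeword (an error is present).
Step 3: locate the error. For a single error e at position i, S_ℓ = v_i·e·α_i^ℓ, so α_err = S_1/S_0.
  S_0^{−1} = 2^{−1} = 7 (mod 13), so α_err = 7·7 = 49 ≡ 10 = α_3. Error position i = 3.
  Consistency check: S_2/S_1 = 5·2 = 10 ≡ 10 = α_err ✓ (single-error assumption holds).
Step 4: error magnitude e = S_0/v_3 = S_0·∏_{j≠3}(α_3 − α_j) = 2·5 = 10 ≡ 10 (mod 13).
Step 5: correct position 3: c_3 = r_3 − e = 8 − 10 ≡ 11 (mod 13). Hence c = [3, 9, 11, 10, 6].
  Check: interpolating c through the α_i gives m(x) = 7 + 3·x (degree < 2) with m(α_i) = c_i for every i, so c is indeed a codeword.


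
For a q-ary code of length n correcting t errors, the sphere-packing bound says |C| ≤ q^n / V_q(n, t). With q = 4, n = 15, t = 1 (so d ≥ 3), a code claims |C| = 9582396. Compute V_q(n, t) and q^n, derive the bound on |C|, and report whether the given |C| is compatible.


V_q(n, t) = 46, q^n = 1073741824, Hamming bound = 23342213, |C| = 9582396 ≤ bound (satisfied).

Step 1: Compute V_q(n, t) = Σ_{j=0}^1 C(n, j) (q−1)^j.
  j = 0: C(15,0)·(3)^0 = 1·1 = 1.
  j = 1: C(15,1)·(3)^1 = 15·3 = 45.
  V_q(n, t) = 1 + 45 = 46.
Step 2: q^n = 4^15 = 1073741824.
Step 3: Hamming bound ⌊q^n / V_q(n,t)⌋ = ⌊1073741824/46⌋ = 23342213.
Step 4: Compare |C| = 9582396 to 23342213: satisfied.
The claimed |C| lies below the Hamming bound.


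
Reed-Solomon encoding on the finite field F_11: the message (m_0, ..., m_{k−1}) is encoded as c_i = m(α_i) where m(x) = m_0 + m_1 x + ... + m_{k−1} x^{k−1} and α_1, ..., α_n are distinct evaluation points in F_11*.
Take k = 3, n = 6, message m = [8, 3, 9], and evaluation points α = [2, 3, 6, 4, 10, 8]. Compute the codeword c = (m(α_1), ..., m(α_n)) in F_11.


c = [6, 10, 9, 10, 3, 3]

Message polynomial: m(x) = 8 + 3·x + 9·x^2 (mod 11).
For each evaluation point α_i, compute m(α_i) mod 11:
  α_1 = 2: Horner steps 9 → 10 → 6, so m(2) = 6.
  α_2 = 3: Horner steps 9 → 8 → 10, so m(3) = 10.
  α_3 = 6: Horner steps 9 → 2 → 9, so m(6) = 9.
  α_4 = 4: Horner steps 9 → 6 → 10, so m(4) = 10.
  α_5 = 10: Horner steps 9 → 5 → 3, so m(10) = 3.
  α_6 = 8: Horner steps 9 → 9 → 3, so m(8) = 3.
Codeword c = [6, 10, 9, 10, 3, 3] ∈ F_11^6.


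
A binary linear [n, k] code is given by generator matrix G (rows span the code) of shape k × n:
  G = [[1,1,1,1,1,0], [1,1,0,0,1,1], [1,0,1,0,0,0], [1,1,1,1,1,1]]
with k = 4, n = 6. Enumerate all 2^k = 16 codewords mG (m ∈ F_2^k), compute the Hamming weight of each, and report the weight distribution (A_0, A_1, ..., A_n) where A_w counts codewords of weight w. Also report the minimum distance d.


Weight distribution: A_0 = 1, A_1 = 1, A_2 = 3, A_3 = 6, A_4 = 3, A_5 = 1, A_6 = 1. Minimum distance d = 1.

Enumerate all 2^4 = 16 messages m ∈ F_2^4.
For each, compute codeword c = mG in F_2^6, then tally its weight.
  m = 0000 → c = 000000, weight = 0.
  m = 1000 → c = 111110, weight = 5.
  m = 0100 → c = 110011, weight = 4.
  m = 1100 → c = 001101, weight = 3.
  m = 0010 → c = 101000, weight = 2.
  m = 1010 → c = 010110, weight = 3.
  m = 0110 → c = 011011, weight = 4.
  m = 1110 → c = 100101, weight = 3.
  m = 0001 → c = 111111, weight = 6.
  m = 1001 → c = 000001, weight = 1.
  m = 0101 → c = 001100, weight = 2.
  m = 1101 → c = 110010, weight = 3.
  m = 0011 → c = 010111, weight = 4.
  m = 1011 → c = 101001, weight = 3.
  m = 0111 → c = 100100, weight = 2.
  m = 1111 → c = 011010, weight = 3.
Tally weights:
  weight 0: 1 codewords.
  weight 1: 1 codewords.
  weight 2: 3 codewords.
  weight 3: 6 codewords.
  weight 4: 3 codewords.
  weight 5: 1 codewords.
  weight 6: 1 codewords.
Minimum distance d = smallest w > 0 with A_w > 0 = 1.
Sanity: Σ A_w = 16 = 2^4 = 16 ✓.


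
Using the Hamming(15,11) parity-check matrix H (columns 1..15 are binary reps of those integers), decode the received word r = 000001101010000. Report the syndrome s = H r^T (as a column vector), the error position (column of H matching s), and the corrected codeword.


s = (0, 0, 1, 1)^T, error position = 3, corrected codeword c = 001001101010000

Compute s = H r^T mod 2 one row at a time:
  s_1 = 0 + 1 + 0 + 1 + 0 + 0 + 0 + 0 = 2 ≡ 0 (mod 2).
  s_2 = 0 + 0 + 1 + 1 + 0 + 0 + 0 + 0 = 2 ≡ 0 (mod 2).
  s_3 = 0 + 0 + 1 + 1 + 0 + 1 + 0 + 0 = 3 ≡ 1 (mod 2).
  s_4 = 0 + 0 + 0 + 1 + 1 + 1 + 0 + 0 = 3 ≡ 1 (mod 2).
s = (0, 0, 1, 1)^T — this equals column 3 of H (binary 0011), so error is at position 3.
Correct: flip bit 3 of r = 000001101010000 to get c = 001001101010000.


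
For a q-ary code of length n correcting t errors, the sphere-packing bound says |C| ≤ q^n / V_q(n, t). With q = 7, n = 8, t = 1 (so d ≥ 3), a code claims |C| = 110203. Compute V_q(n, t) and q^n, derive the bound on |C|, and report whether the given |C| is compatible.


V_q(n, t) = 49, q^n = 5764801, Hamming bound = 117649, |C| = 110203 ≤ bound (satisfied).

Step 1: Compute V_q(n, t) = Σ_{j=0}^1 C(n, j) (q−1)^j.
  j = 0: C(8,0)·(6)^0 = 1·1 = 1.
  j = 1: C(8,1)·(6)^1 = 8·6 = 48.
  V_q(n, t) = 1 + 48 = 49.
Step 2: q^n = 7^8 = 5764801.
Step 3: Hamming bound ⌊q^n / V_q(n,t)⌋ = ⌊5764801/49⌋ = 117649.
Step 4: Compare |C| = 110203 to 117649: satisfied.
The claimed |C| lies below the Hamming bound.


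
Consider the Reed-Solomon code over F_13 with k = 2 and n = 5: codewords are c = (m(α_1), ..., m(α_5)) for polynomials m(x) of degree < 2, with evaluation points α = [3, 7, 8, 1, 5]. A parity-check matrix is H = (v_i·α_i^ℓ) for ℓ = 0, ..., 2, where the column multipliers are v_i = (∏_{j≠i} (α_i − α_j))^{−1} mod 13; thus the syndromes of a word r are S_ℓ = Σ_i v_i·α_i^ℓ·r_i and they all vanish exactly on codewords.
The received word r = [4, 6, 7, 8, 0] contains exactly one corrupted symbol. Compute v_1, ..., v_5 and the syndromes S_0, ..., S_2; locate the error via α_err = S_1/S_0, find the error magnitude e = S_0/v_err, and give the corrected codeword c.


S = (9, 11, 12), error at position 2, error magnitude e = 10, c = [4, 9, 7, 8, 0].

Step 1: column multipliers v_i = (∏_{j≠i}(α_i − α_j))^{−1} mod 13.
  i = 1 (α = 3): (3−7)(3−8)(3−1)(3−5) = (−4)·(−5)·2·(−2) = −80 ≡ 11, so v_1 = 11^{−1} = 6 (mod 13).
  i = 2 (α = 7): (7−3)(7−8)(7−1)(7−5) = 4·(−1)·6·2 = −48 ≡ 4, so v_2 = 4^{−1} = 10 (mod 13).
  i = 3 (α = 8): (8−3)(8−7)(8−1)(8−5) = 5·1·7·3 = 105 ≡ 1, so v_3 = 1^{−1} = 1 (mod 13).
  i = 4 (α = 1): (1−3)(1−7)(1−8)(1−5) = (−2)·(−6)·(−7)·(−4) = 336 ≡ 11, so v_4 = 11^{−1} = 6 (mod 13).
  i = 5 (α = 5): (5−3)(5−7)(5−8)(5−1) = 2·(−2)·(−3)·4 = 48 ≡ 9, so v_5 = 9^{−1} = 3 (mod 13).
  v = [6, 10, 1, 6, 3].
Step 2: syndromes of r = [4, 6, 7, 8, 0] (all sums mod 13).
  S_0 = Σ v_i r_i = 6·4 + 10·6 + 1·7 + 6·8 + 3·0 = 139 ≡ 9.
  S_1 = Σ v_i α_i r_i = 6·3·4 + 10·7·6 + 1·8·7 + 6·1·8 + 3·5·0 = 596 ≡ 11.
  α_i^2 mod 13 = [9, 10, 12, 1, 12].
  S_2 = Σ v_i α_i^2 r_i = 6·9·4 + 10·10·6 + 1·12·7 + 6·1·8 + 3·12·0 = 948 ≡ 12.
  S = (9, 11, 12) ≠ 0, so r is not a codeword (an error is present).
Step 3: locate the error. For a single error e at position i, S_ℓ = v_i·e·α_i^ℓ, so α_err = S_1/S_0.
  S_0^{−1} = 9^{−1} = 3 (mod 13), so α_err = 11·3 = 33 ≡ 7 = α_2. Error position i = 2.
  Consistency check: S_2/S_1 = 12·6 = 72 ≡ 7 = α_err ✓ (single-error assumption holds).
Step 4: error magnitude e = S_0/v_2 = S_0·∏_{j≠2}(α_2 − α_j) = 9·4 = 36 ≡ 10 (mod 13).
Step 5: correct position 2: c_2 = r_2 − e = 6 − 10 ≡ 9 (mod 13). Hence c = [4, 9, 7, 8, 0].
  Check: interpolating c through the α_i gives m(x) = 10 + 11·x (degree < 2) with m(α_i) = c_i for every i, so c is indeed a codeword.


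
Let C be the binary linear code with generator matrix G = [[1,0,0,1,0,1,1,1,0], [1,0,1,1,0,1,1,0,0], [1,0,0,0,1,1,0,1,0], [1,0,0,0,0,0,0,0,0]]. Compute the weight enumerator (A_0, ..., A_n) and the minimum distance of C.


Weight distribution: A_0 = 1, A_1 = 1, A_2 = 1, A_3 = 4, A_4 = 5, A_5 = 3, A_6 = 1. Minimum distance d = 1.

Enumerate all 2^4 = 16 messages m ∈ F_2^4.
For each, compute codeword c = mG in F_2^9, then tally its weight.
  m = 0000 → c = 000000000, weight = 0.
  m = 1000 → c = 100101110, weight = 5.
  m = 0100 → c = 101101100, weight = 5.
  m = 1100 → c = 001000010, weight = 2.
  m = 0010 → c = 100011010, weight = 4.
  m = 1010 → c = 000110100, weight = 3.
  m = 0110 → c = 001110110, weight = 5.
  m = 1110 → c = 101011000, weight = 4.
  m = 0001 → c = 100000000, weight = 1.
  m = 1001 → c = 000101110, weight = 4.
  m = 0101 → c = 001101100, weight = 4.
  m = 1101 → c = 101000010, weight = 3.
  m = 0011 → c = 000011010, weight = 3.
  m = 1011 → c = 100110100, weight = 4.
  m = 0111 → c = 101110110, weight = 6.
  m = 1111 → c = 001011000, weight = 3.
Tally weights:
  weight 0: 1 codewords.
  weight 1: 1 codewords.
  weight 2: 1 codewords.
  weight 3: 4 codewords.
  weight 4: 5 codewords.
  weight 5: 3 codewords.
  weight 6: 1 codewords.
Minimum distance d = smallest w > 0 with A_w > 0 = 1.
Sanity: Σ A_w = 16 = 2^4 = 16 ✓.


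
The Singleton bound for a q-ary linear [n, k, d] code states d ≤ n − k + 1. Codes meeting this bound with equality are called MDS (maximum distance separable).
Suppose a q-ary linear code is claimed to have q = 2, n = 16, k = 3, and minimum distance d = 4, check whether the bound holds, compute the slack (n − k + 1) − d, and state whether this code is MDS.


Singleton RHS = n − k + 1 = 14, slack = 10, bound satisfied, not MDS.

Singleton bound: d ≤ n − k + 1.
Here n = 16, k = 3, so n − k + 1 = 14.
Given d = 4, check d ≤ 14: YES.
Slack = (n − k + 1) − d = 10.
The code is NOT MDS (slack = 10 > 0).
Description: the claimed parameters are [16, 3, 4]_2; such a code would be non-MDS.


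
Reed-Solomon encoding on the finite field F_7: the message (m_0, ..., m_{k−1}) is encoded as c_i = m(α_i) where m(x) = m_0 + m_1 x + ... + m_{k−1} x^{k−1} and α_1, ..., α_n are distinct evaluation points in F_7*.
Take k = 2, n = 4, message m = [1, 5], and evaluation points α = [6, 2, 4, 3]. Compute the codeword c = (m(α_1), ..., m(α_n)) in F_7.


c = [3, 4, 0, 2]

Message polynomial: m(x) = 1 + 5·x (mod 7).
For each evaluation point α_i, compute m(α_i) mod 7:
  α_1 = 6: Horner steps 5 → 3, so m(6) = 3.
  α_2 = 2: Horner steps 5 → 4, so m(2) = 4.
  α_3 = 4: Horner steps 5 → 0, so m(4) = 0.
  α_4 = 3: Horner steps 5 → 2, so m(3) = 2.
Codeword c = [3, 4, 0, 2] ∈ F_7^4.


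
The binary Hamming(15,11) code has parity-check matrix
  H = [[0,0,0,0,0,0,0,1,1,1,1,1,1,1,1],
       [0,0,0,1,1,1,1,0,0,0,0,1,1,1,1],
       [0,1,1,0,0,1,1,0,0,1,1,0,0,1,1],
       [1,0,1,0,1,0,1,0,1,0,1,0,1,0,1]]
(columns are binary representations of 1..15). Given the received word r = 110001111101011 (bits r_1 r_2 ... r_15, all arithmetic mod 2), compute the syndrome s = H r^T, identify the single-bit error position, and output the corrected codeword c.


s = (0, 1, 0, 0)^T, error position = 4, corrected codeword c = 110101111101011

Compute s = H r^T mod 2 one row at a time:
  s_1 = 1 + 1 + 1 + 0 + 1 + 0 + 1 + 1 = 6 ≡ 0 (mod 2).
  s_2 = 0 + 0 + 1 + 1 + 1 + 0 + 1 + 1 = 5 ≡ 1 (mod 2).
  s_3 = 1 + 0 + 1 + 1 + 1 + 0 + 1 + 1 = 6 ≡ 0 (mod 2).
  s_4 = 1 + 0 + 0 + 1 + 1 + 0 + 0 + 1 = 4 ≡ 0 (mod 2).
s = (0, 1, 0, 0)^T — this equals column 4 of H (binary 0100), so error is at position 4.
Correct: flip bit 4 of r = 110001111101011 to get c = 110101111101011.


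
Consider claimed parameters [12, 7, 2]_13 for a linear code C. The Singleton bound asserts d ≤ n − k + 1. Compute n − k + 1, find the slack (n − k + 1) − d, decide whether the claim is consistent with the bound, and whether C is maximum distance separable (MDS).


Singleton RHS = n − k + 1 = 6, slack = 4, bound satisfied, not MDS.

Singleton bound: d ≤ n − k + 1.
Here n = 12, k = 7, so n − k + 1 = 6.
Given d = 2, check d ≤ 6: YES.
Slack = (n − k + 1) − d = 4.
The code is NOT MDS (slack = 4 > 0).
Description: the claimed parameters are [12, 7, 2]_13; such a code would be non-MDS.


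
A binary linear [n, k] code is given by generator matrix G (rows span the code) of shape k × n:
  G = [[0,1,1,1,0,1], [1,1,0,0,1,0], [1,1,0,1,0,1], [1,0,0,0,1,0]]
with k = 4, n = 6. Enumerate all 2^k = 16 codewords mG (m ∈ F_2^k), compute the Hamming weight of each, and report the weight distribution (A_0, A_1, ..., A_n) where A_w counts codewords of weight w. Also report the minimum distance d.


Weight distribution: A_0 = 1, A_1 = 1, A_2 = 3, A_3 = 6, A_4 = 3, A_5 = 1, A_6 = 1. Minimum distance d = 1.

Enumerate all 2^4 = 16 messages m ∈ F_2^4.
For each, compute codeword c = mG in F_2^6, then tally its weight.
  m = 0000 → c = 000000, weight = 0.
  m = 1000 → c = 011101, weight = 4.
  m = 0100 → c = 110010, weight = 3.
  m = 1100 → c = 101111, weight = 5.
  m = 0010 → c = 110101, weight = 4.
  m = 1010 → c = 101000, weight = 2.
  m = 0110 → c = 000111, weight = 3.
  m = 1110 → c = 011010, weight = 3.
  m = 0001 → c = 100010, weight = 2.
  m = 1001 → c = 111111, weight = 6.
  m = 0101 → c = 010000, weight = 1.
  m = 1101 → c = 001101, weight = 3.
  m = 0011 → c = 010111, weight = 4.
  m = 1011 → c = 001010, weight = 2.
  m = 0111 → c = 100101, weight = 3.
  m = 1111 → c = 111000, weight = 3.
Tally weights:
  weight 0: 1 codewords.
  weight 1: 1 codewords.
  weight 2: 3 codewords.
  weight 3: 6 codewords.
  weight 4: 3 codewords.
  weight 5: 1 codewords.
  weight 6: 1 codewords.
Minimum distance d = smallest w > 0 with A_w > 0 = 1.
Sanity: Σ A_w = 16 = 2^4 = 16 ✓.


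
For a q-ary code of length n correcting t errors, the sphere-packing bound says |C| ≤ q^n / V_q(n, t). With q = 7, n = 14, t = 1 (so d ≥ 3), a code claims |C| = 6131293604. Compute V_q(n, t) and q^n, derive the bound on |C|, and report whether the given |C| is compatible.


V_q(n, t) = 85, q^n = 678223072849, Hamming bound = 7979094974, |C| = 6131293604 ≤ bound (satisfied).

Step 1: Compute V_q(n, t) = Σ_{j=0}^1 C(n, j) (q−1)^j.
  j = 0: C(14,0)·(6)^0 = 1·1 = 1.
  j = 1: C(14,1)·(6)^1 = 14·6 = 84.
  V_q(n, t) = 1 + 84 = 85.
Step 2: q^n = 7^14 = 678223072849.
Step 3: Hamming bound ⌊q^n / V_q(n,t)⌋ = ⌊678223072849/85⌋ = 7979094974.
Step 4: Compare |C| = 6131293604 to 7979094974: satisfied.
The claimed |C| lies below the Hamming bound.
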